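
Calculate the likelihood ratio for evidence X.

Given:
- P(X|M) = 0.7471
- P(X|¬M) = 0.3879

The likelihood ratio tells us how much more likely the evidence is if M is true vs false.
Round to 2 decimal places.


Likelihood Ratio (LR) = P(X|M) / P(X|¬M)

LR = 0.7471 / 0.3879
   = 1.93

The evidence is 1.93 times more likely if M is true than if M is false.
Since LR > 1, the evidence supports M over ¬M.


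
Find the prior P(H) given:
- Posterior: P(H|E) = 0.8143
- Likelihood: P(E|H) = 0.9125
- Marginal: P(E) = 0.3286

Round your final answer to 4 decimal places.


From Bayes' theorem: P(H|E) = P(E|H) × P(H) / P(E)

Rearranging for P(H):
P(H) = P(H|E) × P(E) / P(E|H)
     = 0.8143 × 0.3286 / 0.9125
     = 0.26757898 / 0.9125
     = 0.2932


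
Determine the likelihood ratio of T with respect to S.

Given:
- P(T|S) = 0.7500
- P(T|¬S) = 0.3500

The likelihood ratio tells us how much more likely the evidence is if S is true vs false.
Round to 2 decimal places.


Likelihood Ratio (LR) = P(T|S) / P(T|¬S)

LR = 0.7500 / 0.3500
   = 2.14

The evidence is 2.14 times more likely if S is true than if S is false.
Since LR > 1, the evidence supports S over ¬S.


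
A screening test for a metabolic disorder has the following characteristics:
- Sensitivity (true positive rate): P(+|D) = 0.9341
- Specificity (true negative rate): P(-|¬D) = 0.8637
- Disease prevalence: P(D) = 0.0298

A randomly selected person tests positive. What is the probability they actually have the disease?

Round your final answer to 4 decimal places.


Let D = has disease, + = positive test

Given:
- P(D) = 0.0298 (prevalence)
- P(+|D) = 0.9341 (sensitivity)
- P(-|¬D) = 0.8637 (specificity)
- P(+|¬D) = 0.1363 (false positive rate = 1 - specificity)

Step 1: Find P(+)
P(+) = P(+|D)P(D) + P(+|¬D)P(¬D)
     = 0.9341 × 0.0298 + 0.1363 × 0.9702
     = 0.02783618 + 0.13223826
     = 0.16007444

Step 2: Apply Bayes' theorem for P(D|+)
P(D|+) = P(+|D)P(D) / P(+)
       = 0.02783618 / 0.16007444
       = 0.1739


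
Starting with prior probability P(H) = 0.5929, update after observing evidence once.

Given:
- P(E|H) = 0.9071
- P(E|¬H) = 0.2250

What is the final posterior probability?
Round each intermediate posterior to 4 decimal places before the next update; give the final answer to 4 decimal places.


Sequential Bayesian updating:

Initial prior: P(H) = 0.5929

Update 1:
  P(E) = 0.9071 × 0.5929 + 0.2250 × 0.4071 = 0.53781959 + 0.09159750 = 0.62941709
  P(H|E) = 0.53781959 / 0.62941709 = 0.8545

Final posterior: 0.8545


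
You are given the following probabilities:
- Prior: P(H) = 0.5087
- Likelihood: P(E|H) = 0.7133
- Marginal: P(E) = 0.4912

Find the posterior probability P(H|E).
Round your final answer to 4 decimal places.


Using Bayes' theorem:

P(H|E) = P(E|H) × P(H) / P(E)
       = 0.7133 × 0.5087 / 0.4912
       = 0.36285571 / 0.4912
       = 0.7387

The evidence strengthens our belief in H.
Prior: 0.5087 → Posterior: 0.7387


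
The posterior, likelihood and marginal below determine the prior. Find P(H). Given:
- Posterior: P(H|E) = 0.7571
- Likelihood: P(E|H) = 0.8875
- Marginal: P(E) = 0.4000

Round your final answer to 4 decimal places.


From Bayes' theorem: P(H|E) = P(E|H) × P(H) / P(E)

Rearranging for P(H):
P(H) = P(H|E) × P(E) / P(E|H)
     = 0.7571 × 0.4000 / 0.8875
     = 0.30284000 / 0.8875
     = 0.3412


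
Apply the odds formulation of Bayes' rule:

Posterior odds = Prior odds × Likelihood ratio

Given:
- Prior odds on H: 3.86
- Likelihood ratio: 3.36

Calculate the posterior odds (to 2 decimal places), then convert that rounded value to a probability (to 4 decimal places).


Step 1: Calculate posterior odds
Posterior odds = Prior odds × LR
               = 3.86 × 3.36
               = 12.97

Step 2: Convert to probability
P(H|E) = Posterior odds / (1 + Posterior odds)
       = 12.97 / (1 + 12.97)
       = 12.97 / 13.97
       = 0.9284

The evidence increased P(H) from 0.7942 to 0.9284.


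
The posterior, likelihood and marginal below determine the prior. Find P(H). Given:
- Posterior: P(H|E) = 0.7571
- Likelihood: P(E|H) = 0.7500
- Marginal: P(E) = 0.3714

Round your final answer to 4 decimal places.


From Bayes' theorem: P(H|E) = P(E|H) × P(H) / P(E)

Rearranging for P(H):
P(H) = P(H|E) × P(E) / P(E|H)
     = 0.7571 × 0.3714 / 0.7500
     = 0.28118694 / 0.7500
     = 0.3749


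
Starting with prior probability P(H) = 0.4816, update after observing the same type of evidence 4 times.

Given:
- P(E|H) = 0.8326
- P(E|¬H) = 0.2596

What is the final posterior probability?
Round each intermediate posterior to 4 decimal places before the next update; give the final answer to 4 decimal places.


Sequential Bayesian updating:

Initial prior: P(H) = 0.4816

Update 1:
  P(E) = 0.8326 × 0.4816 + 0.2596 × 0.5184 = 0.40098016 + 0.13457664 = 0.53555680
  P(H|E) = 0.40098016 / 0.53555680 = 0.7487

Update 2:
  P(E) = 0.8326 × 0.7487 + 0.2596 × 0.2513 = 0.62336762 + 0.06523748 = 0.68860510
  P(H|E) = 0.62336762 / 0.68860510 = 0.9053

Update 3:
  P(E) = 0.8326 × 0.9053 + 0.2596 × 0.0947 = 0.75375278 + 0.02458412 = 0.77833690
  P(H|E) = 0.75375278 / 0.77833690 = 0.9684

Update 4:
  P(E) = 0.8326 × 0.9684 + 0.2596 × 0.0316 = 0.80628984 + 0.00820336 = 0.81449320
  P(H|E) = 0.80628984 / 0.81449320 = 0.9899

Final posterior: 0.9899


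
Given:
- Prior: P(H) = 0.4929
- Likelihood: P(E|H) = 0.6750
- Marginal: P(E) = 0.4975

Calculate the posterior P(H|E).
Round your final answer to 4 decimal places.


Using Bayes' theorem:

P(H|E) = P(E|H) × P(H) / P(E)
       = 0.6750 × 0.4929 / 0.4975
       = 0.33270750 / 0.4975
       = 0.6688

The evidence strengthens our belief in H.
Prior: 0.4929 → Posterior: 0.6688


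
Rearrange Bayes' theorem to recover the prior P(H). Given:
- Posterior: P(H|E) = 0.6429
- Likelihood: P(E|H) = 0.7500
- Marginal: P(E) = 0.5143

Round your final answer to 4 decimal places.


From Bayes' theorem: P(H|E) = P(E|H) × P(H) / P(E)

Rearranging for P(H):
P(H) = P(H|E) × P(E) / P(E|H)
     = 0.6429 × 0.5143 / 0.7500
     = 0.33064347 / 0.7500
     = 0.4409


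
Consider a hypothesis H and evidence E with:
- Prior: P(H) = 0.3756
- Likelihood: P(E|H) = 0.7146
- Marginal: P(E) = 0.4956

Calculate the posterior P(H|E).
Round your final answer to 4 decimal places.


Using Bayes' theorem:

P(H|E) = P(E|H) × P(H) / P(E)
       = 0.7146 × 0.3756 / 0.4956
       = 0.26840376 / 0.4956
       = 0.5416

The evidence strengthens our belief in H.
Prior: 0.3756 → Posterior: 0.5416


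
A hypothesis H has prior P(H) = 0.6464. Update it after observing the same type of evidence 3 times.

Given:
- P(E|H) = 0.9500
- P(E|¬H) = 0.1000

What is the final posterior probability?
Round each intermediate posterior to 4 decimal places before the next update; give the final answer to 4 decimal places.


Sequential Bayesian updating:

Initial prior: P(H) = 0.6464

Update 1:
  P(E) = 0.9500 × 0.6464 + 0.1000 × 0.3536 = 0.61408000 + 0.03536000 = 0.64944000
  P(H|E) = 0.61408000 / 0.64944000 = 0.9456

Update 2:
  P(E) = 0.9500 × 0.9456 + 0.1000 × 0.0544 = 0.89832000 + 0.00544000 = 0.90376000
  P(H|E) = 0.89832000 / 0.90376000 = 0.9940

Update 3:
  P(E) = 0.9500 × 0.9940 + 0.1000 × 0.0060 = 0.94430000 + 0.00060000 = 0.94490000
  P(H|E) = 0.94430000 / 0.94490000 = 0.9994

Final posterior: 0.9994


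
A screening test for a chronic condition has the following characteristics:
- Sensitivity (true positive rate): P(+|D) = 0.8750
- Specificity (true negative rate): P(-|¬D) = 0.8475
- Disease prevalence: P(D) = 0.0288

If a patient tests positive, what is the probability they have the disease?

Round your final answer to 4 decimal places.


Let D = has disease, + = positive test

Given:
- P(D) = 0.0288 (prevalence)
- P(+|D) = 0.8750 (sensitivity)
- P(-|¬D) = 0.8475 (specificity)
- P(+|¬D) = 0.1525 (false positive rate = 1 - specificity)

Step 1: Find P(+)
P(+) = P(+|D)P(D) + P(+|¬D)P(¬D)
     = 0.8750 × 0.0288 + 0.1525 × 0.9712
     = 0.02520000 + 0.14810800
     = 0.17330800

Step 2: Apply Bayes' theorem for P(D|+)
P(D|+) = P(+|D)P(D) / P(+)
       = 0.02520000 / 0.17330800
       = 0.1454


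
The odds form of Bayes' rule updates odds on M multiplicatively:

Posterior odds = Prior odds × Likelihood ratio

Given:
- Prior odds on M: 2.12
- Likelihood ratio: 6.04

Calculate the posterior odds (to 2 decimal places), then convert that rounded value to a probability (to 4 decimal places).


Step 1: Calculate posterior odds
Posterior odds = Prior odds × LR
               = 2.12 × 6.04
               = 12.80

Step 2: Convert to probability
P(M|E) = Posterior odds / (1 + Posterior odds)
       = 12.80 / (1 + 12.80)
       = 12.80 / 13.80
       = 0.9275

The evidence increased P(M) from 0.6795 to 0.9275.


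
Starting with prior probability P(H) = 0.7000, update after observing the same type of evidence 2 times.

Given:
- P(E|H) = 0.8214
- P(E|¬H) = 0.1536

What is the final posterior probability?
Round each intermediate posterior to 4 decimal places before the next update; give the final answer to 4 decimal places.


Sequential Bayesian updating:

Initial prior: P(H) = 0.7000

Update 1:
  P(E) = 0.8214 × 0.7000 + 0.1536 × 0.3000 = 0.57498000 + 0.04608000 = 0.62106000
  P(H|E) = 0.57498000 / 0.62106000 = 0.9258

Update 2:
  P(E) = 0.8214 × 0.9258 + 0.1536 × 0.0742 = 0.76045212 + 0.01139712 = 0.77184924
  P(H|E) = 0.76045212 / 0.77184924 = 0.9852

Final posterior: 0.9852


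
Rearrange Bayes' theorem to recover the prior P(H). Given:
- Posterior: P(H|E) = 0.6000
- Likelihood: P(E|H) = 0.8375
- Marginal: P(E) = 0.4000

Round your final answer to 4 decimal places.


From Bayes' theorem: P(H|E) = P(E|H) × P(H) / P(E)

Rearranging for P(H):
P(H) = P(H|E) × P(E) / P(E|H)
     = 0.6000 × 0.4000 / 0.8375
     = 0.24000000 / 0.8375
     = 0.2866


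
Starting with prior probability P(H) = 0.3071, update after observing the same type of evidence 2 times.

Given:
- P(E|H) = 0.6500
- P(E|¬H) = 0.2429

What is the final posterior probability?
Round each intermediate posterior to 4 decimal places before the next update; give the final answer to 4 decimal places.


Sequential Bayesian updating:

Initial prior: P(H) = 0.3071

Update 1:
  P(E) = 0.6500 × 0.3071 + 0.2429 × 0.6929 = 0.19961500 + 0.16830541 = 0.36792041
  P(H|E) = 0.19961500 / 0.36792041 = 0.5425

Update 2:
  P(E) = 0.6500 × 0.5425 + 0.2429 × 0.4575 = 0.35262500 + 0.11112675 = 0.46375175
  P(H|E) = 0.35262500 / 0.46375175 = 0.7604

Final posterior: 0.7604


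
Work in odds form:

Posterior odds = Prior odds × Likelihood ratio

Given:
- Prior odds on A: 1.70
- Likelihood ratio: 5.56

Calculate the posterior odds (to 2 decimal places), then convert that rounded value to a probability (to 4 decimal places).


Step 1: Calculate posterior odds
Posterior odds = Prior odds × LR
               = 1.70 × 5.56
               = 9.45

Step 2: Convert to probability
P(A|E) = Posterior odds / (1 + Posterior odds)
       = 9.45 / (1 + 9.45)
       = 9.45 / 10.45
       = 0.9043

The evidence increased P(A) from 0.6296 to 0.9043.


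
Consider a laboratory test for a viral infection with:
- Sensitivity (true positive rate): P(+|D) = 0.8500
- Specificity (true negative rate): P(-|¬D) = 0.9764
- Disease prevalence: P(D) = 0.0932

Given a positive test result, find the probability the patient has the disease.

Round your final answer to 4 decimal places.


Let D = has disease, + = positive test

Given:
- P(D) = 0.0932 (prevalence)
- P(+|D) = 0.8500 (sensitivity)
- P(-|¬D) = 0.9764 (specificity)
- P(+|¬D) = 0.0236 (false positive rate = 1 - specificity)

Step 1: Find P(+)
P(+) = P(+|D)P(D) + P(+|¬D)P(¬D)
     = 0.8500 × 0.0932 + 0.0236 × 0.9068
     = 0.07922000 + 0.02140048
     = 0.10062048

Step 2: Apply Bayes' theorem for P(D|+)
P(D|+) = P(+|D)P(D) / P(+)
       = 0.07922000 / 0.10062048
       = 0.7873


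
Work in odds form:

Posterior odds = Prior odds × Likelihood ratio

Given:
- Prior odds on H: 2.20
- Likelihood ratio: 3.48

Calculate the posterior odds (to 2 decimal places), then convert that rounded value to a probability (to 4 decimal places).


Step 1: Calculate posterior odds
Posterior odds = Prior odds × LR
               = 2.20 × 3.48
               = 7.66

Step 2: Convert to probability
P(H|E) = Posterior odds / (1 + Posterior odds)
       = 7.66 / (1 + 7.66)
       = 7.66 / 8.66
       = 0.8845

The evidence increased P(H) from 0.6875 to 0.8845.


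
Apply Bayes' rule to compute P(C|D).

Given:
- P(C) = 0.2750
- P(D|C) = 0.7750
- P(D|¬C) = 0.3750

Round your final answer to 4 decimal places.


Bayes' theorem: P(C|D) = P(D|C) × P(C) / P(D)

Step 1: Calculate P(D) using law of total probability
P(D) = P(D|C)P(C) + P(D|¬C)P(¬C)
     = 0.7750 × 0.2750 + 0.3750 × 0.7250
     = 0.21312500 + 0.27187500
     = 0.48500000

Step 2: Apply Bayes' theorem
P(C|D) = P(D|C) × P(C) / P(D)
       = 0.21312500 / 0.48500000
       = 0.4394


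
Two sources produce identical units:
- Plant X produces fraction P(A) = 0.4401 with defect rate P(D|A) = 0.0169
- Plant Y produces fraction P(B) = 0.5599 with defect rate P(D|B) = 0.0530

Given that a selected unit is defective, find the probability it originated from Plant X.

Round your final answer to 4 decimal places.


Let A = from Plant X, D = defective

Given:
- P(A) = 0.4401, P(B) = 0.5599
- P(D|A) = 0.0169, P(D|B) = 0.0530

Step 1: Find P(D)
P(D) = P(D|A)P(A) + P(D|B)P(B)
     = 0.0169 × 0.4401 + 0.0530 × 0.5599
     = 0.00743769 + 0.02967470
     = 0.03711239

Step 2: Apply Bayes' theorem
P(A|D) = P(D|A)P(A) / P(D)
       = 0.00743769 / 0.03711239
       = 0.2004


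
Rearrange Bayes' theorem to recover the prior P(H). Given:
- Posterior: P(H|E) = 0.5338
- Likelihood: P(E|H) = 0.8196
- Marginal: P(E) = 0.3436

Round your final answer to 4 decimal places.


From Bayes' theorem: P(H|E) = P(E|H) × P(H) / P(E)

Rearranging for P(H):
P(H) = P(H|E) × P(E) / P(E|H)
     = 0.5338 × 0.3436 / 0.8196
     = 0.18341368 / 0.8196
     = 0.2238


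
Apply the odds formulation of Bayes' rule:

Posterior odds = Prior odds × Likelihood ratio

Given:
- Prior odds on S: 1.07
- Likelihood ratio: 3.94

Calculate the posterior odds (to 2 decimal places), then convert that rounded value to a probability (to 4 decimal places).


Step 1: Calculate posterior odds
Posterior odds = Prior odds × LR
               = 1.07 × 3.94
               = 4.22

Step 2: Convert to probability
P(S|E) = Posterior odds / (1 + Posterior odds)
       = 4.22 / (1 + 4.22)
       = 4.22 / 5.22
       = 0.8084

The evidence increased P(S) from 0.5169 to 0.8084.


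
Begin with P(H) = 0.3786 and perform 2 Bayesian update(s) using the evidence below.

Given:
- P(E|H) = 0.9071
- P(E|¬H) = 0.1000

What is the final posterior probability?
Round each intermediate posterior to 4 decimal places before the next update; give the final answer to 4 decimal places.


Sequential Bayesian updating:

Initial prior: P(H) = 0.3786

Update 1:
  P(E) = 0.9071 × 0.3786 + 0.1000 × 0.6214 = 0.34342806 + 0.06214000 = 0.40556806
  P(H|E) = 0.34342806 / 0.40556806 = 0.8468

Update 2:
  P(E) = 0.9071 × 0.8468 + 0.1000 × 0.1532 = 0.76813228 + 0.01532000 = 0.78345228
  P(H|E) = 0.76813228 / 0.78345228 = 0.9804

Final posterior: 0.9804


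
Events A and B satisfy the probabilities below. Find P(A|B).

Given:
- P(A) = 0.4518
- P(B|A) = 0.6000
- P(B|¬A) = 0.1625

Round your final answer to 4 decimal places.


Bayes' theorem: P(A|B) = P(B|A) × P(A) / P(B)

Step 1: Calculate P(B) using law of total probability
P(B) = P(B|A)P(A) + P(B|¬A)P(¬A)
     = 0.6000 × 0.4518 + 0.1625 × 0.5482
     = 0.27108000 + 0.08908250
     = 0.36016250

Step 2: Apply Bayes' theorem
P(A|B) = P(B|A) × P(A) / P(B)
       = 0.27108000 / 0.36016250
       = 0.7527


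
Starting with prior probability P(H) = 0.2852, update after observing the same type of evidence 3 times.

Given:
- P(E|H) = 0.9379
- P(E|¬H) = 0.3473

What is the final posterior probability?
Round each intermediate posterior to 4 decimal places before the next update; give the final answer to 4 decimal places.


Sequential Bayesian updating:

Initial prior: P(H) = 0.2852

Update 1:
  P(E) = 0.9379 × 0.2852 + 0.3473 × 0.7148 = 0.26748908 + 0.24825004 = 0.51573912
  P(H|E) = 0.26748908 / 0.51573912 = 0.5187

Update 2:
  P(E) = 0.9379 × 0.5187 + 0.3473 × 0.4813 = 0.48648873 + 0.16715549 = 0.65364422
  P(H|E) = 0.48648873 / 0.65364422 = 0.7443

Update 3:
  P(E) = 0.9379 × 0.7443 + 0.3473 × 0.2557 = 0.69807897 + 0.08880461 = 0.78688358
  P(H|E) = 0.69807897 / 0.78688358 = 0.8871

Final posterior: 0.8871


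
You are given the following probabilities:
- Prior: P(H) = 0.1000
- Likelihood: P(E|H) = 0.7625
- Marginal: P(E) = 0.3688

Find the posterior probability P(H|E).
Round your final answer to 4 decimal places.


Using Bayes' theorem:

P(H|E) = P(E|H) × P(H) / P(E)
       = 0.7625 × 0.1000 / 0.3688
       = 0.07625000 / 0.3688
       = 0.2068

The evidence strengthens our belief in H.
Prior: 0.1000 → Posterior: 0.2068


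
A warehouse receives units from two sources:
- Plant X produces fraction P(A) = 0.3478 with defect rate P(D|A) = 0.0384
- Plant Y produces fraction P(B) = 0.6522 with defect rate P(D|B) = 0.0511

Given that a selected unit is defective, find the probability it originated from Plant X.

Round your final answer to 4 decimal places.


Let A = from Plant X, D = defective

Given:
- P(A) = 0.3478, P(B) = 0.6522
- P(D|A) = 0.0384, P(D|B) = 0.0511

Step 1: Find P(D)
P(D) = P(D|A)P(A) + P(D|B)P(B)
     = 0.0384 × 0.3478 + 0.0511 × 0.6522
     = 0.01335552 + 0.03332742
     = 0.04668294

Step 2: Apply Bayes' theorem
P(A|D) = P(D|A)P(A) / P(D)
       = 0.01335552 / 0.04668294
       = 0.2861


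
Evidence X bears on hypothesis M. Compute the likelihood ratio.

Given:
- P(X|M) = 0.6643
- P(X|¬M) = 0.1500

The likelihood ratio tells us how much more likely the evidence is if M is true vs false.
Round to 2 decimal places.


Likelihood Ratio (LR) = P(X|M) / P(X|¬M)

LR = 0.6643 / 0.1500
   = 4.43

The evidence is 4.43 times more likely if M is true than if M is false.
Because LR exceeds 1, X is evidence for M.


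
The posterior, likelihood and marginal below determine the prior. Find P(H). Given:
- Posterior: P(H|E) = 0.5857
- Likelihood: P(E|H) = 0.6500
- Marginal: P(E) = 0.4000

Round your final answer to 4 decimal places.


From Bayes' theorem: P(H|E) = P(E|H) × P(H) / P(E)

Rearranging for P(H):
P(H) = P(H|E) × P(E) / P(E|H)
     = 0.5857 × 0.4000 / 0.6500
     = 0.23428000 / 0.6500
     = 0.3604


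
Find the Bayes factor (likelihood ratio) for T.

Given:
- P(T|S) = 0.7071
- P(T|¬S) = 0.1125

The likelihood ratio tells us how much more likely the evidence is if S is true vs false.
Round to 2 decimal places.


Likelihood Ratio (LR) = P(T|S) / P(T|¬S)

LR = 0.7071 / 0.1125
   = 6.29

The evidence is 6.29 times more likely if S is true than if S is false.
Since LR > 1, the evidence supports S over ¬S.


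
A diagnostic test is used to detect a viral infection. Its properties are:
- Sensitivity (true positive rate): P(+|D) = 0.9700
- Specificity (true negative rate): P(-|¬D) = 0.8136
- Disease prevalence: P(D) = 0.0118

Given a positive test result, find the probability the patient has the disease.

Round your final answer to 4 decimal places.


Let D = has disease, + = positive test

Given:
- P(D) = 0.0118 (prevalence)
- P(+|D) = 0.9700 (sensitivity)
- P(-|¬D) = 0.8136 (specificity)
- P(+|¬D) = 0.1864 (false positive rate = 1 - specificity)

Step 1: Find P(+)
P(+) = P(+|D)P(D) + P(+|¬D)P(¬D)
     = 0.9700 × 0.0118 + 0.1864 × 0.9882
     = 0.01144600 + 0.18420048
     = 0.19564648

Step 2: Apply Bayes' theorem for P(D|+)
P(D|+) = P(+|D)P(D) / P(+)
       = 0.01144600 / 0.19564648
       = 0.0585


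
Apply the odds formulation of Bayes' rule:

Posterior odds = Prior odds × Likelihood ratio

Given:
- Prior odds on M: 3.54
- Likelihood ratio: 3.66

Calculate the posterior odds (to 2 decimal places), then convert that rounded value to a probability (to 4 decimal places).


Step 1: Calculate posterior odds
Posterior odds = Prior odds × LR
               = 3.54 × 3.66
               = 12.96

Step 2: Convert to probability
P(M|E) = Posterior odds / (1 + Posterior odds)
       = 12.96 / (1 + 12.96)
       = 12.96 / 13.96
       = 0.9284

The evidence increased P(M) from 0.7797 to 0.9284.


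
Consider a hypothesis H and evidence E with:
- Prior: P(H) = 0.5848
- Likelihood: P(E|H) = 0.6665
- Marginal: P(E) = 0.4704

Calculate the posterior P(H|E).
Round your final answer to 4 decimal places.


Using Bayes' theorem:

P(H|E) = P(E|H) × P(H) / P(E)
       = 0.6665 × 0.5848 / 0.4704
       = 0.38976920 / 0.4704
       = 0.8286

The evidence strengthens our belief in H.
Prior: 0.5848 → Posterior: 0.8286


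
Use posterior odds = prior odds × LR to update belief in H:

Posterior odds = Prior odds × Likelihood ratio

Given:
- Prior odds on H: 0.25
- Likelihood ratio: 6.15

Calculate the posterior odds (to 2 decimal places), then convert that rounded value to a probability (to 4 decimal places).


Step 1: Calculate posterior odds
Posterior odds = Prior odds × LR
               = 0.25 × 6.15
               = 1.54

Step 2: Convert to probability
P(H|E) = Posterior odds / (1 + Posterior odds)
       = 1.54 / (1 + 1.54)
       = 1.54 / 2.54
       = 0.6063

The evidence increased P(H) from 0.2000 to 0.6063.


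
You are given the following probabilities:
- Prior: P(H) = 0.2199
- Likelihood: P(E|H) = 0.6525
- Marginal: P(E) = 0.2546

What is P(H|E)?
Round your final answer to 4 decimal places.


Using Bayes' theorem:

P(H|E) = P(E|H) × P(H) / P(E)
       = 0.6525 × 0.2199 / 0.2546
       = 0.14348475 / 0.2546
       = 0.5636

The evidence strengthens our belief in H.
Prior: 0.2199 → Posterior: 0.5636


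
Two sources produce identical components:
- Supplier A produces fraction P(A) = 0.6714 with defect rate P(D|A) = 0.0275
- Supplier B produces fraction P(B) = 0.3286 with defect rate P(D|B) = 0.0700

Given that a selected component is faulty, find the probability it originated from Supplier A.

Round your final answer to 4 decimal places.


Let A = from Supplier A, D = faulty

Given:
- P(A) = 0.6714, P(B) = 0.3286
- P(D|A) = 0.0275, P(D|B) = 0.0700

Step 1: Find P(D)
P(D) = P(D|A)P(A) + P(D|B)P(B)
     = 0.0275 × 0.6714 + 0.0700 × 0.3286
     = 0.01846350 + 0.02300200
     = 0.04146550

Step 2: Apply Bayes' theorem
P(A|D) = P(D|A)P(A) / P(D)
       = 0.01846350 / 0.04146550
       = 0.4453


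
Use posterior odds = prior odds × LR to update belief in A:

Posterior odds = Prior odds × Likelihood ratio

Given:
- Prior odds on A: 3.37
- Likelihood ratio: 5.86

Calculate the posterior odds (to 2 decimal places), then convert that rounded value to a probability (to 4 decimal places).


Step 1: Calculate posterior odds
Posterior odds = Prior odds × LR
               = 3.37 × 5.86
               = 19.75

Step 2: Convert to probability
P(A|E) = Posterior odds / (1 + Posterior odds)
       = 19.75 / (1 + 19.75)
       = 19.75 / 20.75
       = 0.9518

The evidence increased P(A) from 0.7712 to 0.9518.


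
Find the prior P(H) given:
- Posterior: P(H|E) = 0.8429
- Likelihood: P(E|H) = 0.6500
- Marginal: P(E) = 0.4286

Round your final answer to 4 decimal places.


From Bayes' theorem: P(H|E) = P(E|H) × P(H) / P(E)

Rearranging for P(H):
P(H) = P(H|E) × P(E) / P(E|H)
     = 0.8429 × 0.4286 / 0.6500
     = 0.36126694 / 0.6500
     = 0.5558


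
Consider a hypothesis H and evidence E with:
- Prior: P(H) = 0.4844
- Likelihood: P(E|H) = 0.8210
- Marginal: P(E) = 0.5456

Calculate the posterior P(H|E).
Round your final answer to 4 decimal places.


Using Bayes' theorem:

P(H|E) = P(E|H) × P(H) / P(E)
       = 0.8210 × 0.4844 / 0.5456
       = 0.39769240 / 0.5456
       = 0.7289

The evidence strengthens our belief in H.
Prior: 0.4844 → Posterior: 0.7289


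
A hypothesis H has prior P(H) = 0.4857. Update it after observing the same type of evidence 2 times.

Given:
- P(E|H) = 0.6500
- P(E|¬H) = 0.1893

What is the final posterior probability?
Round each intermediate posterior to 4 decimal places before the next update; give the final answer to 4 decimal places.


Sequential Bayesian updating:

Initial prior: P(H) = 0.4857

Update 1:
  P(E) = 0.6500 × 0.4857 + 0.1893 × 0.5143 = 0.31570500 + 0.09735699 = 0.41306199
  P(H|E) = 0.31570500 / 0.41306199 = 0.7643

Update 2:
  P(E) = 0.6500 × 0.7643 + 0.1893 × 0.2357 = 0.49679500 + 0.04461801 = 0.54141301
  P(H|E) = 0.49679500 / 0.54141301 = 0.9176

Final posterior: 0.9176


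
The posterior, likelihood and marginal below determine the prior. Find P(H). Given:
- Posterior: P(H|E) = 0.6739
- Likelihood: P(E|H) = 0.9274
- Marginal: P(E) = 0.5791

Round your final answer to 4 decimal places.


From Bayes' theorem: P(H|E) = P(E|H) × P(H) / P(E)

Rearranging for P(H):
P(H) = P(H|E) × P(E) / P(E|H)
     = 0.6739 × 0.5791 / 0.9274
     = 0.39025549 / 0.9274
     = 0.4208


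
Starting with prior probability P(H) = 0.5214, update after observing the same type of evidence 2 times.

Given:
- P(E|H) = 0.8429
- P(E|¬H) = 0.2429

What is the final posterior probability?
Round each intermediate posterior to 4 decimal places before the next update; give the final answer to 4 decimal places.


Sequential Bayesian updating:

Initial prior: P(H) = 0.5214

Update 1:
  P(E) = 0.8429 × 0.5214 + 0.2429 × 0.4786 = 0.43948806 + 0.11625194 = 0.55574000
  P(H|E) = 0.43948806 / 0.55574000 = 0.7908

Update 2:
  P(E) = 0.8429 × 0.7908 + 0.2429 × 0.2092 = 0.66656532 + 0.05081468 = 0.71738000
  P(H|E) = 0.66656532 / 0.71738000 = 0.9292

Final posterior: 0.9292


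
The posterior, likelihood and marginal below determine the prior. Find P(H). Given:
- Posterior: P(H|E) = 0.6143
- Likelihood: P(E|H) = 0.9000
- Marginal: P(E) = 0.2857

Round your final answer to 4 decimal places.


From Bayes' theorem: P(H|E) = P(E|H) × P(H) / P(E)

Rearranging for P(H):
P(H) = P(H|E) × P(E) / P(E|H)
     = 0.6143 × 0.2857 / 0.9000
     = 0.17550551 / 0.9000
     = 0.1950


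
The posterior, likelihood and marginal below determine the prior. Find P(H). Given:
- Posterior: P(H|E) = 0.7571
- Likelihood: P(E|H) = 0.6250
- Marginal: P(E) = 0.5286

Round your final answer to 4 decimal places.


From Bayes' theorem: P(H|E) = P(E|H) × P(H) / P(E)

Rearranging for P(H):
P(H) = P(H|E) × P(E) / P(E|H)
     = 0.7571 × 0.5286 / 0.6250
     = 0.40020306 / 0.6250
     = 0.6403


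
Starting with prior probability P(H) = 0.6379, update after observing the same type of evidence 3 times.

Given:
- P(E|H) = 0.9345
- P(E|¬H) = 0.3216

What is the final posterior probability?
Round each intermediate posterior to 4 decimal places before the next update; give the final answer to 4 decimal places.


Sequential Bayesian updating:

Initial prior: P(H) = 0.6379

Update 1:
  P(E) = 0.9345 × 0.6379 + 0.3216 × 0.3621 = 0.59611755 + 0.11645136 = 0.71256891
  P(H|E) = 0.59611755 / 0.71256891 = 0.8366

Update 2:
  P(E) = 0.9345 × 0.8366 + 0.3216 × 0.1634 = 0.78180270 + 0.05254944 = 0.83435214
  P(H|E) = 0.78180270 / 0.83435214 = 0.9370

Update 3:
  P(E) = 0.9345 × 0.9370 + 0.3216 × 0.0630 = 0.87562650 + 0.02026080 = 0.89588730
  P(H|E) = 0.87562650 / 0.89588730 = 0.9774

Final posterior: 0.9774


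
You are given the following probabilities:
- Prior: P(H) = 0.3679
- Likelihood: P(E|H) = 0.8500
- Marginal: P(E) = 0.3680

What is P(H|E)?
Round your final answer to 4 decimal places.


Using Bayes' theorem:

P(H|E) = P(E|H) × P(H) / P(E)
       = 0.8500 × 0.3679 / 0.3680
       = 0.31271500 / 0.3680
       = 0.8498

The evidence strengthens our belief in H.
Prior: 0.3679 → Posterior: 0.8498


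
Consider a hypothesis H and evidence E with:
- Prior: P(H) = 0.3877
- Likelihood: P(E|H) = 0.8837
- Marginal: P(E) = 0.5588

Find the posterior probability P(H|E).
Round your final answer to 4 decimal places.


Using Bayes' theorem:

P(H|E) = P(E|H) × P(H) / P(E)
       = 0.8837 × 0.3877 / 0.5588
       = 0.34261049 / 0.5588
       = 0.6131

The evidence strengthens our belief in H.
Prior: 0.3877 → Posterior: 0.6131


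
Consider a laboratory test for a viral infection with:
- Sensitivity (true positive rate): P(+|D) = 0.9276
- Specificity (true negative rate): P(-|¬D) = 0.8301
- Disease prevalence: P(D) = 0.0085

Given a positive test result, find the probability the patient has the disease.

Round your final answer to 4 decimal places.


Let D = has disease, + = positive test

Given:
- P(D) = 0.0085 (prevalence)
- P(+|D) = 0.9276 (sensitivity)
- P(-|¬D) = 0.8301 (specificity)
- P(+|¬D) = 0.1699 (false positive rate = 1 - specificity)

Step 1: Find P(+)
P(+) = P(+|D)P(D) + P(+|¬D)P(¬D)
     = 0.9276 × 0.0085 + 0.1699 × 0.9915
     = 0.00788460 + 0.16845585
     = 0.17634045

Step 2: Apply Bayes' theorem for P(D|+)
P(D|+) = P(+|D)P(D) / P(+)
       = 0.00788460 / 0.17634045
       = 0.0447


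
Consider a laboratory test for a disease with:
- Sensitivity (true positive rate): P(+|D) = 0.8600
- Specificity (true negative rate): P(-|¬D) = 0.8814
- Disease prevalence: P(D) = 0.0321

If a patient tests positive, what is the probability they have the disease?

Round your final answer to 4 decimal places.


Let D = has disease, + = positive test

Given:
- P(D) = 0.0321 (prevalence)
- P(+|D) = 0.8600 (sensitivity)
- P(-|¬D) = 0.8814 (specificity)
- P(+|¬D) = 0.1186 (false positive rate = 1 - specificity)

Step 1: Find P(+)
P(+) = P(+|D)P(D) + P(+|¬D)P(¬D)
     = 0.8600 × 0.0321 + 0.1186 × 0.9679
     = 0.02760600 + 0.11479294
     = 0.14239894

Step 2: Apply Bayes' theorem for P(D|+)
P(D|+) = P(+|D)P(D) / P(+)
       = 0.02760600 / 0.14239894
       = 0.1939


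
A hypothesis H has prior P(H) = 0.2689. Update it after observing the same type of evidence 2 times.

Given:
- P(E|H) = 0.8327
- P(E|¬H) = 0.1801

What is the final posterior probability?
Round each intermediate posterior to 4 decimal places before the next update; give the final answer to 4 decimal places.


Sequential Bayesian updating:

Initial prior: P(H) = 0.2689

Update 1:
  P(E) = 0.8327 × 0.2689 + 0.1801 × 0.7311 = 0.22391303 + 0.13167111 = 0.35558414
  P(H|E) = 0.22391303 / 0.35558414 = 0.6297

Update 2:
  P(E) = 0.8327 × 0.6297 + 0.1801 × 0.3703 = 0.52435119 + 0.06669103 = 0.59104222
  P(H|E) = 0.52435119 / 0.59104222 = 0.8872

Final posterior: 0.8872


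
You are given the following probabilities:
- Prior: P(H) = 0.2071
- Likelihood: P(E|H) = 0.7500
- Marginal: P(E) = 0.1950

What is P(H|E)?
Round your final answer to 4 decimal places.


Using Bayes' theorem:

P(H|E) = P(E|H) × P(H) / P(E)
       = 0.7500 × 0.2071 / 0.1950
       = 0.15532500 / 0.1950
       = 0.7965

The evidence strengthens our belief in H.
Prior: 0.2071 → Posterior: 0.7965


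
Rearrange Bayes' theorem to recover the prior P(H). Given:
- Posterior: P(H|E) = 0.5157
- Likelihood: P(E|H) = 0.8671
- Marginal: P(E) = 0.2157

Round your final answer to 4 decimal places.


From Bayes' theorem: P(H|E) = P(E|H) × P(H) / P(E)

Rearranging for P(H):
P(H) = P(H|E) × P(E) / P(E|H)
     = 0.5157 × 0.2157 / 0.8671
     = 0.11123649 / 0.8671
     = 0.1283


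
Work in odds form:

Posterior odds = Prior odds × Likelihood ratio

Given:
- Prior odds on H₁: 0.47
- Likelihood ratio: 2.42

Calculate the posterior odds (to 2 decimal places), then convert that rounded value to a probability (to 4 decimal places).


Step 1: Calculate posterior odds
Posterior odds = Prior odds × LR
               = 0.47 × 2.42
               = 1.14

Step 2: Convert to probability
P(H₁|E) = Posterior odds / (1 + Posterior odds)
       = 1.14 / (1 + 1.14)
       = 1.14 / 2.14
       = 0.5327

The evidence increased P(H₁) from 0.3197 to 0.5327.


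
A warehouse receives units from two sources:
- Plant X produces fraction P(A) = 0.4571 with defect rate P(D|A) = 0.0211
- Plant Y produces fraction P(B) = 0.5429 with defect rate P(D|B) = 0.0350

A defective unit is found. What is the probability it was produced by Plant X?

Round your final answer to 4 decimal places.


Let A = from Plant X, D = defective

Given:
- P(A) = 0.4571, P(B) = 0.5429
- P(D|A) = 0.0211, P(D|B) = 0.0350

Step 1: Find P(D)
P(D) = P(D|A)P(A) + P(D|B)P(B)
     = 0.0211 × 0.4571 + 0.0350 × 0.5429
     = 0.00964481 + 0.01900150
     = 0.02864631

Step 2: Apply Bayes' theorem
P(A|D) = P(D|A)P(A) / P(D)
       = 0.00964481 / 0.02864631
       = 0.3367


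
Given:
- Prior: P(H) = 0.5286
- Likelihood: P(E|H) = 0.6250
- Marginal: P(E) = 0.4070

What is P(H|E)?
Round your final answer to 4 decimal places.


Using Bayes' theorem:

P(H|E) = P(E|H) × P(H) / P(E)
       = 0.6250 × 0.5286 / 0.4070
       = 0.33037500 / 0.4070
       = 0.8117

The evidence strengthens our belief in H.
Prior: 0.5286 → Posterior: 0.8117


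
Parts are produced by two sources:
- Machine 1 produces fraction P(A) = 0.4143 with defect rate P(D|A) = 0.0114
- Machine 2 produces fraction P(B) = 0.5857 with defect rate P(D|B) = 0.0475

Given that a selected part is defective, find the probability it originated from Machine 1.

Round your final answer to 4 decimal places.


Let A = from Machine 1, D = defective

Given:
- P(A) = 0.4143, P(B) = 0.5857
- P(D|A) = 0.0114, P(D|B) = 0.0475

Step 1: Find P(D)
P(D) = P(D|A)P(A) + P(D|B)P(B)
     = 0.0114 × 0.4143 + 0.0475 × 0.5857
     = 0.00472302 + 0.02782075
     = 0.03254377

Step 2: Apply Bayes' theorem
P(A|D) = P(D|A)P(A) / P(D)
       = 0.00472302 / 0.03254377
       = 0.1451


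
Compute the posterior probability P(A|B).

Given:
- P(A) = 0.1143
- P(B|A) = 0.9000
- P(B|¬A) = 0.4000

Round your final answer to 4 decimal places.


Bayes' theorem: P(A|B) = P(B|A) × P(A) / P(B)

Step 1: Calculate P(B) using law of total probability
P(B) = P(B|A)P(A) + P(B|¬A)P(¬A)
     = 0.9000 × 0.1143 + 0.4000 × 0.8857
     = 0.10287000 + 0.35428000
     = 0.45715000

Step 2: Apply Bayes' theorem
P(A|B) = P(B|A) × P(A) / P(B)
       = 0.10287000 / 0.45715000
       = 0.2250


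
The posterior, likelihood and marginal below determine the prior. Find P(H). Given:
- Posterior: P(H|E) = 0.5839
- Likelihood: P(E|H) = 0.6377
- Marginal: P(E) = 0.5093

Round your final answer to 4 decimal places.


From Bayes' theorem: P(H|E) = P(E|H) × P(H) / P(E)

Rearranging for P(H):
P(H) = P(H|E) × P(E) / P(E|H)
     = 0.5839 × 0.5093 / 0.6377
     = 0.29738027 / 0.6377
     = 0.4663


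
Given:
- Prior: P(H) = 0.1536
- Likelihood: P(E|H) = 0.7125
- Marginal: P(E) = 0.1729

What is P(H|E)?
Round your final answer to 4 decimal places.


Using Bayes' theorem:

P(H|E) = P(E|H) × P(H) / P(E)
       = 0.7125 × 0.1536 / 0.1729
       = 0.10944000 / 0.1729
       = 0.6330

The evidence strengthens our belief in H.
Prior: 0.1536 → Posterior: 0.6330


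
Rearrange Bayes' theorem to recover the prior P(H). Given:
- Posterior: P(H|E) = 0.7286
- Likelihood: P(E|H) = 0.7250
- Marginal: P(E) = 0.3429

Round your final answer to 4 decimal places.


From Bayes' theorem: P(H|E) = P(E|H) × P(H) / P(E)

Rearranging for P(H):
P(H) = P(H|E) × P(E) / P(E|H)
     = 0.7286 × 0.3429 / 0.7250
     = 0.24983694 / 0.7250
     = 0.3446


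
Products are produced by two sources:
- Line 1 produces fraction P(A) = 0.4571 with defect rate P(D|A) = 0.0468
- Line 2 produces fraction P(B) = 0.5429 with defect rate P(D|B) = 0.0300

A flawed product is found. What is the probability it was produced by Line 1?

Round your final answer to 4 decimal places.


Let A = from Line 1, D = flawed

Given:
- P(A) = 0.4571, P(B) = 0.5429
- P(D|A) = 0.0468, P(D|B) = 0.0300

Step 1: Find P(D)
P(D) = P(D|A)P(A) + P(D|B)P(B)
     = 0.0468 × 0.4571 + 0.0300 × 0.5429
     = 0.02139228 + 0.01628700
     = 0.03767928

Step 2: Apply Bayes' theorem
P(A|D) = P(D|A)P(A) / P(D)
       = 0.02139228 / 0.03767928
       = 0.5677


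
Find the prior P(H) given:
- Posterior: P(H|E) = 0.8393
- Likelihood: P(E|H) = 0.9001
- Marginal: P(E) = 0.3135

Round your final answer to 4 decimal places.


From Bayes' theorem: P(H|E) = P(E|H) × P(H) / P(E)

Rearranging for P(H):
P(H) = P(H|E) × P(E) / P(E|H)
     = 0.8393 × 0.3135 / 0.9001
     = 0.26312055 / 0.9001
     = 0.2923


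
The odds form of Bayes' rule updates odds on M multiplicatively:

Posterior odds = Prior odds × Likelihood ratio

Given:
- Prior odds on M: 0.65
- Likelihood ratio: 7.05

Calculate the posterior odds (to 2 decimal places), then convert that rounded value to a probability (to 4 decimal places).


Step 1: Calculate posterior odds
Posterior odds = Prior odds × LR
               = 0.65 × 7.05
               = 4.58

Step 2: Convert to probability
P(M|E) = Posterior odds / (1 + Posterior odds)
       = 4.58 / (1 + 4.58)
       = 4.58 / 5.58
       = 0.8208

The evidence increased P(M) from 0.3939 to 0.8208.


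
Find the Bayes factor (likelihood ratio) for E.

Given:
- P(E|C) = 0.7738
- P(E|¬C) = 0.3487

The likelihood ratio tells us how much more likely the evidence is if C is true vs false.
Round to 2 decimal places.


Likelihood Ratio (LR) = P(E|C) / P(E|¬C)

LR = 0.7738 / 0.3487
   = 2.22

The evidence is 2.22 times more likely if C is true than if C is false.
Since LR > 1, the evidence supports C over ¬C.


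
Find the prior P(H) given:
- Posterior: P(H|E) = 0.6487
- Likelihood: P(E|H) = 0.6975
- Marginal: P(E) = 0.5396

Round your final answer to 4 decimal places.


From Bayes' theorem: P(H|E) = P(E|H) × P(H) / P(E)

Rearranging for P(H):
P(H) = P(H|E) × P(E) / P(E|H)
     = 0.6487 × 0.5396 / 0.6975
     = 0.35003852 / 0.6975
     = 0.5018


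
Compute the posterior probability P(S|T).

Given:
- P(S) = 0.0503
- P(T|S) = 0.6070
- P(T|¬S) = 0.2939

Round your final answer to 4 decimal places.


Bayes' theorem: P(S|T) = P(T|S) × P(S) / P(T)

Step 1: Calculate P(T) using law of total probability
P(T) = P(T|S)P(S) + P(T|¬S)P(¬S)
     = 0.6070 × 0.0503 + 0.2939 × 0.9497
     = 0.03053210 + 0.27911683
     = 0.30964893

Step 2: Apply Bayes' theorem
P(S|T) = P(T|S) × P(S) / P(T)
       = 0.03053210 / 0.30964893
       = 0.0986


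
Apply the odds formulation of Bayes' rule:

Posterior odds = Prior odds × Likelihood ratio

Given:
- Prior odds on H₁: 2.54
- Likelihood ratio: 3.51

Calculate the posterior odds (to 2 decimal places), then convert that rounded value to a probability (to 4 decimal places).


Step 1: Calculate posterior odds
Posterior odds = Prior odds × LR
               = 2.54 × 3.51
               = 8.92

Step 2: Convert to probability
P(H₁|E) = Posterior odds / (1 + Posterior odds)
       = 8.92 / (1 + 8.92)
       = 8.92 / 9.92
       = 0.8992

The evidence increased P(H₁) from 0.7175 to 0.8992.


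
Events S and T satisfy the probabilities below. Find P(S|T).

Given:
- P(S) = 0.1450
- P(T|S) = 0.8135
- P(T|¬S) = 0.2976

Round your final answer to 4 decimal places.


Bayes' theorem: P(S|T) = P(T|S) × P(S) / P(T)

Step 1: Calculate P(T) using law of total probability
P(T) = P(T|S)P(S) + P(T|¬S)P(¬S)
     = 0.8135 × 0.1450 + 0.2976 × 0.8550
     = 0.11795750 + 0.25444800
     = 0.37240550

Step 2: Apply Bayes' theorem
P(S|T) = P(T|S) × P(S) / P(T)
       = 0.11795750 / 0.37240550
       = 0.3167


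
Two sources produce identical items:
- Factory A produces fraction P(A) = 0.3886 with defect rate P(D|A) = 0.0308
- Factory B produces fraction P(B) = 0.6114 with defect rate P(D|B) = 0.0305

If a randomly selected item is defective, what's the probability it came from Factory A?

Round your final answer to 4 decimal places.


Let A = from Factory A, D = defective

Given:
- P(A) = 0.3886, P(B) = 0.6114
- P(D|A) = 0.0308, P(D|B) = 0.0305

Step 1: Find P(D)
P(D) = P(D|A)P(A) + P(D|B)P(B)
     = 0.0308 × 0.3886 + 0.0305 × 0.6114
     = 0.01196888 + 0.01864770
     = 0.03061658

Step 2: Apply Bayes' theorem
P(A|D) = P(D|A)P(A) / P(D)
       = 0.01196888 / 0.03061658
       = 0.3909


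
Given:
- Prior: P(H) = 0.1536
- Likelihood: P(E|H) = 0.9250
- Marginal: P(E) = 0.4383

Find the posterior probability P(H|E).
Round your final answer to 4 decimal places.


Using Bayes' theorem:

P(H|E) = P(E|H) × P(H) / P(E)
       = 0.9250 × 0.1536 / 0.4383
       = 0.14208000 / 0.4383
       = 0.3242

The evidence strengthens our belief in H.
Prior: 0.1536 → Posterior: 0.3242
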